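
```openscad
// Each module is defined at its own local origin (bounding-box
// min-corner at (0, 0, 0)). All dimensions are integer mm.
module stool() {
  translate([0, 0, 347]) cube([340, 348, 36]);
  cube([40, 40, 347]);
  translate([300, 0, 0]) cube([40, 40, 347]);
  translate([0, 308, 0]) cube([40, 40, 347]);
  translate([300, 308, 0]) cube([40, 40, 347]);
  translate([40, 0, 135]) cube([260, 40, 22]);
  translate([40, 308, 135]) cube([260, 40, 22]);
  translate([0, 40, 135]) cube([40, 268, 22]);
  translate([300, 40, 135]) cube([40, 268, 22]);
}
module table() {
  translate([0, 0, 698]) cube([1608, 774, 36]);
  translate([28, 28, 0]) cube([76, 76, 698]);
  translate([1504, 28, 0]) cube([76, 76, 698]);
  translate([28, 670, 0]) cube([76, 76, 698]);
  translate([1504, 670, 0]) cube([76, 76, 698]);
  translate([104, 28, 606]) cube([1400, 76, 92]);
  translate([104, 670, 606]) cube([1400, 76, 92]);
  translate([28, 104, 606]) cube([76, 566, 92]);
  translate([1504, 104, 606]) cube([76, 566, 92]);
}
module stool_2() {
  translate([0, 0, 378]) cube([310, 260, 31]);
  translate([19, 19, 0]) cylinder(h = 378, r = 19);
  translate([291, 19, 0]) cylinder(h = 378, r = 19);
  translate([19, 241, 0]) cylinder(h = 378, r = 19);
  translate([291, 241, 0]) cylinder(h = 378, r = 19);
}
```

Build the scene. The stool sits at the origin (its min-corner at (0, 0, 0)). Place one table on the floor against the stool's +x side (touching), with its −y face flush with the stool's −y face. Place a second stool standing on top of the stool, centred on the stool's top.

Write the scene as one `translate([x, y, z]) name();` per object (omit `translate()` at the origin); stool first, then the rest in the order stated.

stool();
translate([340, 0, 0]) table();
translate([15, 44, 383]) stool_2();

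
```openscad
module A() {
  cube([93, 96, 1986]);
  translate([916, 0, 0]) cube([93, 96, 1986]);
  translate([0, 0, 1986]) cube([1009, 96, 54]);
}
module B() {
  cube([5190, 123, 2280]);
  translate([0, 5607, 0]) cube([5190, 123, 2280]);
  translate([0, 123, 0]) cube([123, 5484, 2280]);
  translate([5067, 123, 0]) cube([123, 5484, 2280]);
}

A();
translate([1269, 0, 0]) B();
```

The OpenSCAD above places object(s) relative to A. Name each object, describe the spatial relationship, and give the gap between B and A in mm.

A is a door frame. B is a house frame. The house frame is on the floor beside the door frame on its +x side. The gap between the house frame and the door frame is 260 mm.

The house frame's nearest face is 260 mm from the door frame's +x face.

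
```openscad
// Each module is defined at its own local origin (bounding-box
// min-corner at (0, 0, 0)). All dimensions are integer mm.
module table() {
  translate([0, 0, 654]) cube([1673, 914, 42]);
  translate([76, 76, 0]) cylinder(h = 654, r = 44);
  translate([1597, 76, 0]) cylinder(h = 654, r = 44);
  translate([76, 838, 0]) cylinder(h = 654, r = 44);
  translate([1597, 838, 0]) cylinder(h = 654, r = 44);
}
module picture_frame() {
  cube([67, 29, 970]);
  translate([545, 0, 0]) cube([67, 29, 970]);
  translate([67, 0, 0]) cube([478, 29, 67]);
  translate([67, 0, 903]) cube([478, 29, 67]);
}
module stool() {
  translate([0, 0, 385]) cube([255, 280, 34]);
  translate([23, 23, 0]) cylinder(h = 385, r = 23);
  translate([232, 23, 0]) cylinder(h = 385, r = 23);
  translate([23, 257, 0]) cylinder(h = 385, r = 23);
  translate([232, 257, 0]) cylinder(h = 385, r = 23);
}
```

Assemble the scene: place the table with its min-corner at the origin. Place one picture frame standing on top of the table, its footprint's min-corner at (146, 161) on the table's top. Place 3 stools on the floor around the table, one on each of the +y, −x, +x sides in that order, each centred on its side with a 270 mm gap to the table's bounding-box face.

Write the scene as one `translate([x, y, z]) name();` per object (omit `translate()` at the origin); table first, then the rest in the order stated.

table();
translate([146, 161, 696]) picture_frame();
translate([709, 1184, 0]) stool();
translate([-525, 317, 0]) stool();
translate([1943, 317, 0]) stool();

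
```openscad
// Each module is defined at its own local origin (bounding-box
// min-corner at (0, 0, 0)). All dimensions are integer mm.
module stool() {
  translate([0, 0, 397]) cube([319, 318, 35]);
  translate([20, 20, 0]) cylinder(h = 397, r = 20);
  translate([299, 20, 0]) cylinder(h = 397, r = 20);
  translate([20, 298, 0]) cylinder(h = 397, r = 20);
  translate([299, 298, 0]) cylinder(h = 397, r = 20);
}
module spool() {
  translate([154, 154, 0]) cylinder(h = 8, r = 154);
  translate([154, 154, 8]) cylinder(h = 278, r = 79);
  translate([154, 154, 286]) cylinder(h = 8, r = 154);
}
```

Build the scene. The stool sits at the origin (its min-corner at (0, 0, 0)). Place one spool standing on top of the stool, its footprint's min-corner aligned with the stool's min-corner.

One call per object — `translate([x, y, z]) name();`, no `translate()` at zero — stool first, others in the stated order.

stool();
translate([0, 0, 432]) spool();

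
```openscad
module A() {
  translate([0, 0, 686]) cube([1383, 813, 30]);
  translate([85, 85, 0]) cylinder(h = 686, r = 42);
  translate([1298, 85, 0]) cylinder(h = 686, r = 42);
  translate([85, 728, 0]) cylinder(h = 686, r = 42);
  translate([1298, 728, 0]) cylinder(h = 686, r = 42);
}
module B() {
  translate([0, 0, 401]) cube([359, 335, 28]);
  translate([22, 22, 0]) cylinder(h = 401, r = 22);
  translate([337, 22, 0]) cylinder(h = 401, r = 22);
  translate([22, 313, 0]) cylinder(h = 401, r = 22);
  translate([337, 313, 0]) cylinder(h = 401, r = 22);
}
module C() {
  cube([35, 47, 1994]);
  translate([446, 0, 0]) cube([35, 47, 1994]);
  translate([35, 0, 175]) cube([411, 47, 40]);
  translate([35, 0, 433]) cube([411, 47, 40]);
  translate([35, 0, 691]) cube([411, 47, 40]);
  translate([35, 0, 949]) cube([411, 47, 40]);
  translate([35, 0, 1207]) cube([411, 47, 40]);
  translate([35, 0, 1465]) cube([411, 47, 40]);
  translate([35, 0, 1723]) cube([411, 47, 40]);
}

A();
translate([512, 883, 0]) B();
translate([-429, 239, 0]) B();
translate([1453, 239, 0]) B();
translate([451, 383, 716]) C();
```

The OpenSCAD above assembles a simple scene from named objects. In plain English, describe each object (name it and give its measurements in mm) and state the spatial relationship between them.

A is a table with a 1383×813 mm rectangular top, 30 mm thick, top surface at z = 716 mm, supported by four round legs of 84 mm diameter, each leg's bounding box inset 43 mm from the nearest pair of top edges, running from the floor.

B is a four-legged stool. The seat is 359×335 mm, 28 mm thick, top at z = 429 mm. It stands on four round legs, each 44 mm in diameter, from z = 0 to the seat underside, each leg's axis is inset half a diameter from the nearest pair of seat edges (so the leg's bounding box is flush with the corner).

C is a wooden ladder with two side rails of 35×47 mm section and 1994 mm height, set 481 mm apart overall. Between them run 7 rectangular rungs (47 mm deep, 40 mm thick), front faces flush with the rails' −y face. The bottom of the first rung is 175 mm above the floor and each subsequent rung is 258 mm higher than the one below.

Three stools sit around the table at the +y, −x, +x sides. The ladder is on top of the table, centred.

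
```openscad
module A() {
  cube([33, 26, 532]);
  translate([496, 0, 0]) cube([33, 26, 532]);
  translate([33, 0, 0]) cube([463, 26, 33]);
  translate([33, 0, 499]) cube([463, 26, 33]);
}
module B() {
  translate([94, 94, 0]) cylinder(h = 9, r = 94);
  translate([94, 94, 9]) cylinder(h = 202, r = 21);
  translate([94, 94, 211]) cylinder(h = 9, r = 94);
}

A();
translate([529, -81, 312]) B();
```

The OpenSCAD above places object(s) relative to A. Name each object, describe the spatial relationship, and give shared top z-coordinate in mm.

A is a picture frame. B is a spool. The spool is beside the picture frame with their tops flush at z = 532. The shared top z-coordinate is 532 mm.

Both tops at z = 532 mm.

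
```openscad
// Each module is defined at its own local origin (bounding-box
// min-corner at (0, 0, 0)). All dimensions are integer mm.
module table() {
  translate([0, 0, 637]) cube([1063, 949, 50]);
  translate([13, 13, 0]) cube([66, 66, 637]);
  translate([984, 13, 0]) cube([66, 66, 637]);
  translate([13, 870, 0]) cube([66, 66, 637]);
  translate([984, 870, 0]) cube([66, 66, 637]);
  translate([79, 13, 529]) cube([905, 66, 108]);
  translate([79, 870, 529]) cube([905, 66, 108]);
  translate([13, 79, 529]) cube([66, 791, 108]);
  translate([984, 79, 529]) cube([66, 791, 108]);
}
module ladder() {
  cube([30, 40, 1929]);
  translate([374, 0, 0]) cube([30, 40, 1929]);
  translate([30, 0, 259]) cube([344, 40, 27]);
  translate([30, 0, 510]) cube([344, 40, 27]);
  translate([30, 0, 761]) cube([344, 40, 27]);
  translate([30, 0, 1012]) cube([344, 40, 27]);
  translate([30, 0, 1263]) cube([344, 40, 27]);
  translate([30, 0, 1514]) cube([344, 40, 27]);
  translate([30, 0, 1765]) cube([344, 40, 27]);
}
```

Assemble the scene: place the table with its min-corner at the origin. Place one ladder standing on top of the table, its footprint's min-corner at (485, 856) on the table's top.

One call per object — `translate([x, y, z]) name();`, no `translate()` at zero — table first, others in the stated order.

table();
translate([485, 856, 687]) ladder();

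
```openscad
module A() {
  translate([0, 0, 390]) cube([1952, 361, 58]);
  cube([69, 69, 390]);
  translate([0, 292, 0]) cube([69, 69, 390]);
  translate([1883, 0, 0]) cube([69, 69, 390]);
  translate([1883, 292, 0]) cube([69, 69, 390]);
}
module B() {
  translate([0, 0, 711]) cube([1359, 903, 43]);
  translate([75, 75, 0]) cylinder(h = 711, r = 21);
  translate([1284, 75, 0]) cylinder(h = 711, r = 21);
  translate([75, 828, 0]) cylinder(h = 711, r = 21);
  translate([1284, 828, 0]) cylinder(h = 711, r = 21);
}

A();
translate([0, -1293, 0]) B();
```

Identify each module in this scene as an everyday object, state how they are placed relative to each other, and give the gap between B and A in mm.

A is a bench. B is a table. The table is on the floor beside the bench on its −y side. The gap between the table and the bench is 390 mm.

The table's nearest face is 390 mm from the bench's −y face.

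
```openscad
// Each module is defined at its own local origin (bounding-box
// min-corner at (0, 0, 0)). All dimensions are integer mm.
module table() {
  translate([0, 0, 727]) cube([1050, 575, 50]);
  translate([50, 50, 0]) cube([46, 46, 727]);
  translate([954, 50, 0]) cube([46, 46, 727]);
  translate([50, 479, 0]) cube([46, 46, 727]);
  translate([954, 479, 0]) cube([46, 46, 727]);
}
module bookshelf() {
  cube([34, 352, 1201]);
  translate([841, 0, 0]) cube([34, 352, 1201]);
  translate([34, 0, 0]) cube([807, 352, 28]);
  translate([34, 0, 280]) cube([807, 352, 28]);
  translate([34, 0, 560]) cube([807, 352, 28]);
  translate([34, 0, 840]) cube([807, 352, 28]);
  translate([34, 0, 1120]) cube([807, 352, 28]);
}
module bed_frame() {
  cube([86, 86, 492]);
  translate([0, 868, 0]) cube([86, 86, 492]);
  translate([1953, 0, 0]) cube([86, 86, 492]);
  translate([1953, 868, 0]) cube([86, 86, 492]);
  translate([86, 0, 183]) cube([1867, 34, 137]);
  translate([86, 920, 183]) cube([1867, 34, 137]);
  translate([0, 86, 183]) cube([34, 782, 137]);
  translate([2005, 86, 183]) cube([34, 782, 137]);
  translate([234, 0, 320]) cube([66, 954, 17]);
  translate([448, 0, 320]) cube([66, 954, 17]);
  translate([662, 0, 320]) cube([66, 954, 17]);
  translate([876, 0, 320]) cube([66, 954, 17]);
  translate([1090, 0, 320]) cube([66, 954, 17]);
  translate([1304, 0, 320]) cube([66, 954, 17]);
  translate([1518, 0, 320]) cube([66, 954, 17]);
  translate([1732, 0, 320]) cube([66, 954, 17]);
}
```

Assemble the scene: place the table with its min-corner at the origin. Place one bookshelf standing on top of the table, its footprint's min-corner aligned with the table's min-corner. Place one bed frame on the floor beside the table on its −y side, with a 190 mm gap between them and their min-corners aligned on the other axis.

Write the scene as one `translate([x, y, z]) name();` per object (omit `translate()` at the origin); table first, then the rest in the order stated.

table();
translate([0, 0, 777]) bookshelf();
translate([0, -1144, 0]) bed_frame();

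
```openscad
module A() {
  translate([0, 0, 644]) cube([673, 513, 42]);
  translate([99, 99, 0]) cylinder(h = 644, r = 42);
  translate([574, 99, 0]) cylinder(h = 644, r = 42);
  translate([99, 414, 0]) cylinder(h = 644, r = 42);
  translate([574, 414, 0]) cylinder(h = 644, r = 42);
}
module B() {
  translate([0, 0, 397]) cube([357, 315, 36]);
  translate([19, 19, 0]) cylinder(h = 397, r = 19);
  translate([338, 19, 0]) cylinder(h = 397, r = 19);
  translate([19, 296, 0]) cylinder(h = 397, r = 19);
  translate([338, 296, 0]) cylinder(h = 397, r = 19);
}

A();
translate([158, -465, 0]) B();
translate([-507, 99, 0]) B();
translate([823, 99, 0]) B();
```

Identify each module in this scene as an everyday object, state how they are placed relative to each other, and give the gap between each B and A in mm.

A is a table. B is a stool. Three stools sit around the table at the −y, −x, +x sides. The gap between each stool and the table is 150 mm.

Each stool's nearest face is 150 mm from the table's bounding box.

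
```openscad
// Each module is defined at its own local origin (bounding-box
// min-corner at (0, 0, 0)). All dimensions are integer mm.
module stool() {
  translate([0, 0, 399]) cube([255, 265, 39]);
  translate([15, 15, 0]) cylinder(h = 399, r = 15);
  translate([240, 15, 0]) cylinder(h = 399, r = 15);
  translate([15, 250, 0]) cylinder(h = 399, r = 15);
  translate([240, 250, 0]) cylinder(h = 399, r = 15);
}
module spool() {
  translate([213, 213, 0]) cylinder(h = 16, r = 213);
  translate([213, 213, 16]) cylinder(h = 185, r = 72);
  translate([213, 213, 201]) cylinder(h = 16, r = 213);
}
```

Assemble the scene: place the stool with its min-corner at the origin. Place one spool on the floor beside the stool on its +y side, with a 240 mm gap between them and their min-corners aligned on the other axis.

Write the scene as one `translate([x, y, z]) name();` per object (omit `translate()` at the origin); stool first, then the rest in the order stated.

stool();
translate([0, 505, 0]) spool();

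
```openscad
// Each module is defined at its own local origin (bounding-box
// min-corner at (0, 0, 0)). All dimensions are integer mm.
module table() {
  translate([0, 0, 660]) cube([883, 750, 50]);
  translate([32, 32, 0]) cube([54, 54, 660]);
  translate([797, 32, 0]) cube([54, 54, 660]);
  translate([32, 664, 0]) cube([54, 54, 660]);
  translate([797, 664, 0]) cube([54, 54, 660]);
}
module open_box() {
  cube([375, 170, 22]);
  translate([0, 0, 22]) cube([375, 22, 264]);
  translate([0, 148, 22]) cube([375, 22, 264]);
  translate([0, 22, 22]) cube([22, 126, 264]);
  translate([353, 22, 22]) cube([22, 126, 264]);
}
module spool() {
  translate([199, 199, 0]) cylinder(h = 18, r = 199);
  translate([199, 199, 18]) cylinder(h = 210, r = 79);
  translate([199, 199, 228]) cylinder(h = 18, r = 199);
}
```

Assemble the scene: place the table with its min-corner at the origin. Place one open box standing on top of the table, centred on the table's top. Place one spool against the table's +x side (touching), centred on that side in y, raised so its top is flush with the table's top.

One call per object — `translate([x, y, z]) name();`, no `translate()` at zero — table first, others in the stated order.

table();
translate([254, 290, 710]) open_box();
translate([883, 176, 464]) spool();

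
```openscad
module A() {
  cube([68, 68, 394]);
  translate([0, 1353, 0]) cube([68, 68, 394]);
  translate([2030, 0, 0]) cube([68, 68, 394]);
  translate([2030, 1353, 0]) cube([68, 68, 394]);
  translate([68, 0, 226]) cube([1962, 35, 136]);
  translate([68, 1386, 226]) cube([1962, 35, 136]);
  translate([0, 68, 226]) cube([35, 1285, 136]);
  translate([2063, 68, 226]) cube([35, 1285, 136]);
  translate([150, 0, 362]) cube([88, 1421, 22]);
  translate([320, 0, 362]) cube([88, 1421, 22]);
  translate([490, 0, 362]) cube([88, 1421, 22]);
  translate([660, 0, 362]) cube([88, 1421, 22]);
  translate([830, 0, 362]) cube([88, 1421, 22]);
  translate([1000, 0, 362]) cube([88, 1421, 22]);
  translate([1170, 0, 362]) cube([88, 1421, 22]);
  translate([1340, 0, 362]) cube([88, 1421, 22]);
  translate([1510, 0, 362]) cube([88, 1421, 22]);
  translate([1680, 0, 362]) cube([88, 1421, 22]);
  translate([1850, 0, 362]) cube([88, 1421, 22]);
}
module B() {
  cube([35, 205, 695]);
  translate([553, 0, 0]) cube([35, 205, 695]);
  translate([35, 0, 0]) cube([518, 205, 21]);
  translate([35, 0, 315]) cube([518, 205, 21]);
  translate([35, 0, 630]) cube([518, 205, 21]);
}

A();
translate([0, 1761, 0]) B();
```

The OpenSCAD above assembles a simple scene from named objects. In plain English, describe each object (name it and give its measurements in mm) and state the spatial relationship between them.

A is a bed frame 2098 mm long (x) by 1421 mm wide (y). Four 68×68 mm corner posts, 394 mm tall, at the corners of the footprint. Four rails of 35 mm thickness and 136 mm height run between adjacent posts with their undersides at z = 226 mm, their outer faces flush with the outside of the frame (the two x-running rails run between the posts' inner faces; the two y-running rails run between the posts' inner faces). 11 slats, each 88 mm wide (x) and 22 mm thick, lie across the top of the two x-running rails, running the full 1421 mm width of the frame in y; the slats are evenly spaced along x between the inner faces of the end posts with equal gaps (rounded down to the nearest mm) at the −x end and between each pair — any rounding remainder accumulates at the +x end.

B is a bookshelf 588 mm wide overall, 205 mm deep and 695 mm tall. The two sides are 35 mm thick vertical panels. 3 horizontal shelves of 21 mm thickness span between the inner faces of the sides; the lowest shelf sits on the floor and shelves are stacked with a clear vertical gap of 294 mm between each pair.

The bookshelf is on the floor beside the bed frame on its +y side.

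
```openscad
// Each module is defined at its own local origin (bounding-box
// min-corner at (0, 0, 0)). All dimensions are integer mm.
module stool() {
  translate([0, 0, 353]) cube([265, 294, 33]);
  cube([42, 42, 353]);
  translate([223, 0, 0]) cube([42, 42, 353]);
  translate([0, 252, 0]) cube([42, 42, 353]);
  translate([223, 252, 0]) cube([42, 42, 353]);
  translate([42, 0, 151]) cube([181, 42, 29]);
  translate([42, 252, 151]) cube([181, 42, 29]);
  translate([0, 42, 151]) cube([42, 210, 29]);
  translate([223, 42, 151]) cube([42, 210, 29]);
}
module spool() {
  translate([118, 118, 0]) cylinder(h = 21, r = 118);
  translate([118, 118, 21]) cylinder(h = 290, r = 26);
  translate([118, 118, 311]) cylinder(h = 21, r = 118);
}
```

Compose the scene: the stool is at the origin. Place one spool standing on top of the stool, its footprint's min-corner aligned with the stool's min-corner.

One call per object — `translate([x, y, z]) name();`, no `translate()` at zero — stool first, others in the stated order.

stool();
translate([0, 0, 386]) spool();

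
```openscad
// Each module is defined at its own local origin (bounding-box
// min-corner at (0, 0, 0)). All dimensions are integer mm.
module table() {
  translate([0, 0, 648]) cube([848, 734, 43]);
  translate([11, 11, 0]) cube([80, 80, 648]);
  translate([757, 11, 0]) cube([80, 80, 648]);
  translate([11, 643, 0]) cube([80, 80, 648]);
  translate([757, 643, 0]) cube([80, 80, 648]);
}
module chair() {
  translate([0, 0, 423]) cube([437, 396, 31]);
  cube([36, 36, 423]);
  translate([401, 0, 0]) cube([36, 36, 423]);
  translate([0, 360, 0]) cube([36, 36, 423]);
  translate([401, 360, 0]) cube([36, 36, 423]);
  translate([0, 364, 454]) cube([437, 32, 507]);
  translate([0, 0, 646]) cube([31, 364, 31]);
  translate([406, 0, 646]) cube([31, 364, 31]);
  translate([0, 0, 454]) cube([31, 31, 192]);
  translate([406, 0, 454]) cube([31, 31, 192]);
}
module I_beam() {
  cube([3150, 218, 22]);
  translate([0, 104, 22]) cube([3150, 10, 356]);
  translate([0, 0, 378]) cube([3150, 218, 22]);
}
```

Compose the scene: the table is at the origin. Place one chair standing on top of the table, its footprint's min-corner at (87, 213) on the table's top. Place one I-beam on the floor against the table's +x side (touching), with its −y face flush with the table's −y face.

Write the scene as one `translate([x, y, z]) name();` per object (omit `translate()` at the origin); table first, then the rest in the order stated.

table();
translate([87, 213, 691]) chair();
translate([848, 0, 0]) I_beam();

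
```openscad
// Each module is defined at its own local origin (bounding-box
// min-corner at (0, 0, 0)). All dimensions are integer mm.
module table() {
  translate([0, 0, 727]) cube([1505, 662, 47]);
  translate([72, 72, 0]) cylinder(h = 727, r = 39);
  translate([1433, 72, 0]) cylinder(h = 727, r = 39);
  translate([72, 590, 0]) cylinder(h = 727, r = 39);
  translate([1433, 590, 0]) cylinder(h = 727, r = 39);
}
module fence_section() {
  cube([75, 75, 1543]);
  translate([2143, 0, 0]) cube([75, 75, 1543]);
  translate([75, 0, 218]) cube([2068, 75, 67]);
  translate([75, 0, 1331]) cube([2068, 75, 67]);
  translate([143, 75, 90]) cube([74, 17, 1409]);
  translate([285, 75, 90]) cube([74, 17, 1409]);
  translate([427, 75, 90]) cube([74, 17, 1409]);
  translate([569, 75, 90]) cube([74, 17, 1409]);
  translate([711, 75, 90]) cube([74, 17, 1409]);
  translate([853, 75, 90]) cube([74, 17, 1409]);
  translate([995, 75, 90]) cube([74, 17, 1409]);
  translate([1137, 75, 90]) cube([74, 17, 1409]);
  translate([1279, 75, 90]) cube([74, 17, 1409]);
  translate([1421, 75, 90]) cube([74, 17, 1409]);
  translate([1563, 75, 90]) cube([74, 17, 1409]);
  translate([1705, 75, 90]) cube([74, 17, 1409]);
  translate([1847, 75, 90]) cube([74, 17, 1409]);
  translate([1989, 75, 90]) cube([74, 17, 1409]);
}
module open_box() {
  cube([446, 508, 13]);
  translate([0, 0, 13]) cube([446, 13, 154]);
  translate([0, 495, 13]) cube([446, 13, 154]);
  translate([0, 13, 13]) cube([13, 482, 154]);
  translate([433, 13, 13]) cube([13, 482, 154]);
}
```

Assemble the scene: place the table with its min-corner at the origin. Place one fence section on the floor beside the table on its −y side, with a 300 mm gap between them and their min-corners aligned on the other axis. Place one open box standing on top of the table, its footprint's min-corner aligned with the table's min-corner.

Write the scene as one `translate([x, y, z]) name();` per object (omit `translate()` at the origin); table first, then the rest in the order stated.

table();
translate([0, -392, 0]) fence_section();
translate([0, 0, 774]) open_box();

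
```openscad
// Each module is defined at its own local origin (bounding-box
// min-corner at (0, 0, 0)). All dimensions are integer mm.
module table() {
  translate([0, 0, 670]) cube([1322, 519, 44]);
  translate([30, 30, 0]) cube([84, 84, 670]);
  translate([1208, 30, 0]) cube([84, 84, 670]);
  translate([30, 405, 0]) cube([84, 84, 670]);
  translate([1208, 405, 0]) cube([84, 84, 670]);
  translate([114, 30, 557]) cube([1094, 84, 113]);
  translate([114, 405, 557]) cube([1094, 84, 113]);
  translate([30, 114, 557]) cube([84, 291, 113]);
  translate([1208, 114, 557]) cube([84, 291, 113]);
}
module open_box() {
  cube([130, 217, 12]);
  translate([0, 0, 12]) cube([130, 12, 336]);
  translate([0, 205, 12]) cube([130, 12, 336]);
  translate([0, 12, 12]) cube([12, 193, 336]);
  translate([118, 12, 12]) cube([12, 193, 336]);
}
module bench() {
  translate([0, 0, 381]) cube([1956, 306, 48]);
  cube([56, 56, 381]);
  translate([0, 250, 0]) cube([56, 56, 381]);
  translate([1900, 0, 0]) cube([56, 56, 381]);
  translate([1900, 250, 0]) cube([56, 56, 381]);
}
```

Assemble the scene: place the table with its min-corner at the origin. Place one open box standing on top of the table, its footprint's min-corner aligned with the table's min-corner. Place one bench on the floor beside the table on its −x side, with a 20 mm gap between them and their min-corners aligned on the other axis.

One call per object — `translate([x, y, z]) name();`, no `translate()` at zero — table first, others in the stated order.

table();
translate([0, 0, 714]) open_box();
translate([-1976, 0, 0]) bench();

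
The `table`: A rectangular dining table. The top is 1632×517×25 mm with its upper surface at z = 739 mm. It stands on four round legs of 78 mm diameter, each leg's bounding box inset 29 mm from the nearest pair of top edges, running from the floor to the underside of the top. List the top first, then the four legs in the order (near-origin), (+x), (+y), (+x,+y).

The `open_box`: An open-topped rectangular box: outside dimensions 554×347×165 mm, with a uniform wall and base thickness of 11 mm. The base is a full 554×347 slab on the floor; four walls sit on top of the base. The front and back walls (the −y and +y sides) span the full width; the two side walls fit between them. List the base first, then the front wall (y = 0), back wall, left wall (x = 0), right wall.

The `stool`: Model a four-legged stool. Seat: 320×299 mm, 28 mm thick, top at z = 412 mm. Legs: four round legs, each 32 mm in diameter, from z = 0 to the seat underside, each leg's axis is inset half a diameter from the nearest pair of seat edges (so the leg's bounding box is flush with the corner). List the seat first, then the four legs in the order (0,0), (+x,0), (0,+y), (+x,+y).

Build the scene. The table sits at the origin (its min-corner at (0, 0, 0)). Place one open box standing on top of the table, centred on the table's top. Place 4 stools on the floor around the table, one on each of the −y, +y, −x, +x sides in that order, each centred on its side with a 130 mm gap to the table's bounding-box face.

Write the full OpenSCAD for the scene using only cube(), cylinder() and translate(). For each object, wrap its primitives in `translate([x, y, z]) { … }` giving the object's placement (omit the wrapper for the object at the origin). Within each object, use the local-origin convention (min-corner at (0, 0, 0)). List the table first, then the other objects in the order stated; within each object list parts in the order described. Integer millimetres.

translate([0, 0, 714]) cube([1632, 517, 25]);
translate([68, 68, 0]) cylinder(h = 714, r = 39);
translate([1564, 68, 0]) cylinder(h = 714, r = 39);
translate([68, 449, 0]) cylinder(h = 714, r = 39);
translate([1564, 449, 0]) cylinder(h = 714, r = 39);
translate([539, 85, 739]) {
  cube([554, 347, 11]);
  translate([0, 0, 11]) cube([554, 11, 154]);
  translate([0, 336, 11]) cube([554, 11, 154]);
  translate([0, 11, 11]) cube([11, 325, 154]);
  translate([543, 11, 11]) cube([11, 325, 154]);
}
translate([656, -429, 0]) {
  translate([0, 0, 384]) cube([320, 299, 28]);
  translate([16, 16, 0]) cylinder(h = 384, r = 16);
  translate([304, 16, 0]) cylinder(h = 384, r = 16);
  translate([16, 283, 0]) cylinder(h = 384, r = 16);
  translate([304, 283, 0]) cylinder(h = 384, r = 16);
}
translate([656, 647, 0]) {
  translate([0, 0, 384]) cube([320, 299, 28]);
  translate([16, 16, 0]) cylinder(h = 384, r = 16);
  translate([304, 16, 0]) cylinder(h = 384, r = 16);
  translate([16, 283, 0]) cylinder(h = 384, r = 16);
  translate([304, 283, 0]) cylinder(h = 384, r = 16);
}
translate([-450, 109, 0]) {
  translate([0, 0, 384]) cube([320, 299, 28]);
  translate([16, 16, 0]) cylinder(h = 384, r = 16);
  translate([304, 16, 0]) cylinder(h = 384, r = 16);
  translate([16, 283, 0]) cylinder(h = 384, r = 16);
  translate([304, 283, 0]) cylinder(h = 384, r = 16);
}
translate([1762, 109, 0]) {
  translate([0, 0, 384]) cube([320, 299, 28]);
  translate([16, 16, 0]) cylinder(h = 384, r = 16);
  translate([304, 16, 0]) cylinder(h = 384, r = 16);
  translate([16, 283, 0]) cylinder(h = 384, r = 16);
  translate([304, 283, 0]) cylinder(h = 384, r = 16);
}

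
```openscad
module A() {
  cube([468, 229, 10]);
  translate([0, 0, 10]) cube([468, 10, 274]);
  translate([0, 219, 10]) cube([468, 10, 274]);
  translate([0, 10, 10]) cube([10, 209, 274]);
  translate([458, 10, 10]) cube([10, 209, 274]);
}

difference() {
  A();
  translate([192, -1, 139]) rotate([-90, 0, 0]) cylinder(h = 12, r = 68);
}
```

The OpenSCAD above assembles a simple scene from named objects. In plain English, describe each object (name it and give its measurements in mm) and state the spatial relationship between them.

A is an open-topped rectangular box: outside dimensions 468×229×284 mm, with a uniform wall and base thickness of 10 mm. The base is a full 468×229 slab on the floor; four walls sit on top of the base. The front and back walls (the −y and +y sides) span the full width; the two side walls fit between them.

The open box has a circular hole of radius 68 mm through its front wall, centred at (x = 192, z = 139).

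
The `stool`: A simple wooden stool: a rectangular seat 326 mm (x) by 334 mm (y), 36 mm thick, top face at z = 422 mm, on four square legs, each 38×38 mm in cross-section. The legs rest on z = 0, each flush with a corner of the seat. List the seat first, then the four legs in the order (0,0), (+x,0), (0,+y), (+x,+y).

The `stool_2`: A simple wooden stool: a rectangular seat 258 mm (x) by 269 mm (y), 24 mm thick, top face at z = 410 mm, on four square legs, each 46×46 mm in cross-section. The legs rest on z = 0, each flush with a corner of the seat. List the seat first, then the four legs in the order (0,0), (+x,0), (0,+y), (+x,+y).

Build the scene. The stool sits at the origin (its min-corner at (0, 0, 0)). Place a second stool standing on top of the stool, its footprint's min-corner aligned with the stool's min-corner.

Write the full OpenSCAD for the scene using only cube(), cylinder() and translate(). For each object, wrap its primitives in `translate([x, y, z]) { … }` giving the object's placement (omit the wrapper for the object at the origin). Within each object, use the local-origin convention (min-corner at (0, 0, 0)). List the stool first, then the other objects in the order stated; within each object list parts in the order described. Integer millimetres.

translate([0, 0, 386]) cube([326, 334, 36]);
cube([38, 38, 386]);
translate([288, 0, 0]) cube([38, 38, 386]);
translate([0, 296, 0]) cube([38, 38, 386]);
translate([288, 296, 0]) cube([38, 38, 386]);
translate([0, 0, 422]) {
  translate([0, 0, 386]) cube([258, 269, 24]);
  cube([46, 46, 386]);
  translate([212, 0, 0]) cube([46, 46, 386]);
  translate([0, 223, 0]) cube([46, 46, 386]);
  translate([212, 223, 0]) cube([46, 46, 386]);
}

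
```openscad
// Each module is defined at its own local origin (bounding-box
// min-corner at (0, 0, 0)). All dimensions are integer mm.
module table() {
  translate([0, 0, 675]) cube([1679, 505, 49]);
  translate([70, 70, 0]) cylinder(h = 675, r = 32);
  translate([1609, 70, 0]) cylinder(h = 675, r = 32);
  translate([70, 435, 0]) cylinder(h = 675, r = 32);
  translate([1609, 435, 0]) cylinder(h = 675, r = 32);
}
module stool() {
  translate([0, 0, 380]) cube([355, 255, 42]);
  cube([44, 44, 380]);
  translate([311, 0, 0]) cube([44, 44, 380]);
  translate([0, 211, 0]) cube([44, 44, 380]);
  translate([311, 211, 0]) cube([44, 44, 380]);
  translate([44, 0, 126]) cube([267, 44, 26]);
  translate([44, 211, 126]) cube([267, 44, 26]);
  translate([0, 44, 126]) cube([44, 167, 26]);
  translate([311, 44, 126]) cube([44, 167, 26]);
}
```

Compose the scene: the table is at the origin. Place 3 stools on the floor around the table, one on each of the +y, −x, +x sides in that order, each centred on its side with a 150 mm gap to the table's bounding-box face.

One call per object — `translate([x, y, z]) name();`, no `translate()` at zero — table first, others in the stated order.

table();
translate([662, 655, 0]) stool();
translate([-505, 125, 0]) stool();
translate([1829, 125, 0]) stool();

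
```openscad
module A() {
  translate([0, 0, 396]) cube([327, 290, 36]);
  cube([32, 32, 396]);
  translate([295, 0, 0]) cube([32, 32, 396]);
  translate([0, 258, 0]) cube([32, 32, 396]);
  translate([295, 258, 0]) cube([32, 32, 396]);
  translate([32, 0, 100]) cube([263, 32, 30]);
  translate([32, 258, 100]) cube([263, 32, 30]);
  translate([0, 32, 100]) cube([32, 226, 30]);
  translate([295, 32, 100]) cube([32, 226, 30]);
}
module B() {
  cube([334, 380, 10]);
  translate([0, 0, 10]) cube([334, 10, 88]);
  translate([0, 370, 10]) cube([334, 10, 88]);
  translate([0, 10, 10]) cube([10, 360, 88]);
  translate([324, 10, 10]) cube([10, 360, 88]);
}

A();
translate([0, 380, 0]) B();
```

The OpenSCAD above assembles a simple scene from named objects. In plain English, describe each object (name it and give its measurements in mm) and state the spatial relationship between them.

A is a four-legged stool. The seat is a 327×290×36 mm slab whose top surface is at z = 432 mm; four square legs, each 32×32 mm in cross-section, run from the floor (z = 0) to the underside of the seat, each flush with a corner of the seat. Four stretchers, 32 mm wide and 30 mm tall, connect adjacent legs with their undersides at z = 100 mm, each running between the inner faces of the legs it joins and aligned with the legs' outer faces on the other axis.

B is an open storage box with external size 334×380×98 mm and wall thickness 10 mm (the base is also 10 mm thick). The base covers the whole footprint; the four walls stand on the base, with the y-facing walls full-width and the x-facing walls fitting between their inner faces.

The open box is on the floor beside the stool on its +y side.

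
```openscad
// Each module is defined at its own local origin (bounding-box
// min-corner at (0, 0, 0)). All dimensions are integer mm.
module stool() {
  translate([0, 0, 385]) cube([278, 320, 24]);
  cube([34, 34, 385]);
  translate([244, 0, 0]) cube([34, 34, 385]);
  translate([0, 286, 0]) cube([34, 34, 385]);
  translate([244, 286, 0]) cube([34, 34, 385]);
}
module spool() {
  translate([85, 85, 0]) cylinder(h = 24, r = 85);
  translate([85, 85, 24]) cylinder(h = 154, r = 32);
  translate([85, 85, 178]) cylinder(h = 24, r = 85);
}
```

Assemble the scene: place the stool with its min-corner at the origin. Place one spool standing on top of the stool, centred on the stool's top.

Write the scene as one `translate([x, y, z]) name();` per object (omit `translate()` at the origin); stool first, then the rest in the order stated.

stool();
translate([54, 75, 409]) spool();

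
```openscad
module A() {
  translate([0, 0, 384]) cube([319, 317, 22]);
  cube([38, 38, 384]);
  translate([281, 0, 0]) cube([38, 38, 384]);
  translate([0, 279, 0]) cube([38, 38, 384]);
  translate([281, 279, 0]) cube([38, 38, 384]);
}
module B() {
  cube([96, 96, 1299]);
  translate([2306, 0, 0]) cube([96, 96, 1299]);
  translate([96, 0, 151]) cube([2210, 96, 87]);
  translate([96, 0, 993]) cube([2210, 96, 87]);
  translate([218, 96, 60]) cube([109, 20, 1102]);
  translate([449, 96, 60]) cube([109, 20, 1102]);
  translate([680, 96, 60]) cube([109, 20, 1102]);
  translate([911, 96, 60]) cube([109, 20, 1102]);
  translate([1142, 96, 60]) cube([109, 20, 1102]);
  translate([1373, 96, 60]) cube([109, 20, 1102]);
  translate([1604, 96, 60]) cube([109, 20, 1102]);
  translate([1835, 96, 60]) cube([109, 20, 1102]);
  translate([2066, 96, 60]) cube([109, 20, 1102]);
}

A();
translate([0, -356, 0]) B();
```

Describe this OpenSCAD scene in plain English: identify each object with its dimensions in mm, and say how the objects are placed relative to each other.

A is a four-legged stool. The seat is a 319×317×22 mm slab whose top surface is at z = 406 mm; four square legs, each 38×38 mm in cross-section, run from the floor (z = 0) to the underside of the seat, each flush with a corner of the seat.

B is a fence section. Two 96×96 mm posts, 1299 mm tall, stand on the floor with a clear span of 2210 mm between their inner faces. Two horizontal rails of 96×87 mm section span the gap between the posts with their undersides at z = 151 mm and z = 993 mm, flush with the posts' −y face. 9 pickets, each 109 mm wide, 20 mm thick and 1102 mm tall, are fixed to the +y face of the rails with their bottoms at z = 60 mm, evenly spaced across the span with equal gaps (rounded down to the nearest mm) at the −x end and between each pair — any rounding remainder accumulates at the +x end.

The fence section is on the floor beside the stool on its −y side.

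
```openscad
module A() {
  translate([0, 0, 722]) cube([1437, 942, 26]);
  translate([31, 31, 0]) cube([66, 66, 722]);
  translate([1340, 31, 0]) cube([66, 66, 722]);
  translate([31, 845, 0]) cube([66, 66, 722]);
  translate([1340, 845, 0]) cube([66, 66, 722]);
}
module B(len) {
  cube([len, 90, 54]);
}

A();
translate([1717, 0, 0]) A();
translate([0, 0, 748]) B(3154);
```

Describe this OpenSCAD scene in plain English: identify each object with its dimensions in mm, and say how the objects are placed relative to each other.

A is a table with a 1437×942 mm rectangular top, 26 mm thick, top surface at z = 748 mm, supported by four 66×66 mm square legs, each inset 31 mm from the nearest pair of top edges, running from the floor.

B is a rectangular beam 3154 mm long (x), 90 mm deep (y), 54 mm thick (z).

The beam spans the tops of two tables placed 280 mm apart, resting at z = 748 mm.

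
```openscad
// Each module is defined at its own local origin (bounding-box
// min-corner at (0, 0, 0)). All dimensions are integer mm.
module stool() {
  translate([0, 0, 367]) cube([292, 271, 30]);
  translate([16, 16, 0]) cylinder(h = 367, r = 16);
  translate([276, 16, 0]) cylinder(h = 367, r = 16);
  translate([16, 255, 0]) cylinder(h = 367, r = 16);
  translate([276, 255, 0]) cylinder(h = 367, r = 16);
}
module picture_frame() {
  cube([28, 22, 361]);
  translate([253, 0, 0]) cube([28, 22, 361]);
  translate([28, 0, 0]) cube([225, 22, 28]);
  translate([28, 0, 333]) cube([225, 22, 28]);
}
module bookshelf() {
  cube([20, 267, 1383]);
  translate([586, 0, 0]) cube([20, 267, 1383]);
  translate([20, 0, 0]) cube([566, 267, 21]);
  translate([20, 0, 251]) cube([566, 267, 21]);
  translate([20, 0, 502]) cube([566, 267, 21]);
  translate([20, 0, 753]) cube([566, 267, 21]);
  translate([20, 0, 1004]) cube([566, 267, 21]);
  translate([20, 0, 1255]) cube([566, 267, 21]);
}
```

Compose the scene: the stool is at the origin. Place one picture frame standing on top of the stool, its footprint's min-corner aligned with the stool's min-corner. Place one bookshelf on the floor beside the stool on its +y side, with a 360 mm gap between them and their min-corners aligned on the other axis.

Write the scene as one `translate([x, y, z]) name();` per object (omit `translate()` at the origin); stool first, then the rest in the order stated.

stool();
translate([0, 0, 397]) picture_frame();
translate([0, 631, 0]) bookshelf();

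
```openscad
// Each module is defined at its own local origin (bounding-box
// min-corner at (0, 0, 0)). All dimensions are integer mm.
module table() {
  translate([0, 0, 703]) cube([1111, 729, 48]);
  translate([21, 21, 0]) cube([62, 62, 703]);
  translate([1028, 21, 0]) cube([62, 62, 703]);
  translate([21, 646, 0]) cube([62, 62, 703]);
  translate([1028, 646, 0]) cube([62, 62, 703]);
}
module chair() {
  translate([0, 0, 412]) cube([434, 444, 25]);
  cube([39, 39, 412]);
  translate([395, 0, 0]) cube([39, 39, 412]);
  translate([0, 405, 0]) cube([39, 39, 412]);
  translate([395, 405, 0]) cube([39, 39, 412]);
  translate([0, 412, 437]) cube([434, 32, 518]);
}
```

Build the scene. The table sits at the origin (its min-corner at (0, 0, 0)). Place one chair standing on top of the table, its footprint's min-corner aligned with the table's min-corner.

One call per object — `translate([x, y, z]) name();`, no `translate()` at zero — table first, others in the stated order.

table();
translate([0, 0, 751]) chair();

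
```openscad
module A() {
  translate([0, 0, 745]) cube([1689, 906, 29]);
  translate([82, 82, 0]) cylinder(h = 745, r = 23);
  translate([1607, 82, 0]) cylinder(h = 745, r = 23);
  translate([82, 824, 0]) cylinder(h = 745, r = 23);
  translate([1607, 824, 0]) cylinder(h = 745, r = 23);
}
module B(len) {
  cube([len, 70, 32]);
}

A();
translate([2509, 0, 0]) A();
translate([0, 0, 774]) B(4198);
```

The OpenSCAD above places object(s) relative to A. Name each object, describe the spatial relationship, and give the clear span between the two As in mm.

A is a table. B is a beam. A beam spans the tops of two tables. The clear span between the two tables is 820 mm.

Second table starts at x = 2509; first ends at x = 1689; clear span = 2509 − 1689 = 820 mm.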